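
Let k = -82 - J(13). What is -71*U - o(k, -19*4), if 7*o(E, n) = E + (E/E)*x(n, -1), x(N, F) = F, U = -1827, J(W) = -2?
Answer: 908100/7 ≈ 1.2973e+5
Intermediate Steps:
k = -80 (k = -82 - 1*(-2) = -82 + 2 = -80)
o(E, n) = -⅐ + E/7 (o(E, n) = (E + (E/E)*(-1))/7 = (E + 1*(-1))/7 = (E - 1)/7 = (-1 + E)/7 = -⅐ + E/7)
-71*U - o(k, -19*4) = -71*(-1827) - (-⅐ + (⅐)*(-80)) = 129717 - (-⅐ - 80/7) = 129717 - 1*(-81/7) = 129717 + 81/7 = 908100/7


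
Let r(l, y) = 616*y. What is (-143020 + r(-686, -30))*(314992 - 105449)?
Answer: -33841194500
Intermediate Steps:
(-143020 + r(-686, -30))*(314992 - 105449) = (-143020 + 616*(-30))*(314992 - 105449) = (-143020 - 18480)*209543 = -161500*209543 = -33841194500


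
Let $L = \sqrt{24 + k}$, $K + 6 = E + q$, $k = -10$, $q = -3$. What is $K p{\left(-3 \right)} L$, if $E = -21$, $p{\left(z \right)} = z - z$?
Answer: $0$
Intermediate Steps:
$p{\left(z \right)} = 0$
$K = -30$ ($K = -6 - 24 = -30$)
$L = \sqrt{14}$ ($L = \sqrt{24 - 10} = \sqrt{14} \approx 3.7417$)
$K p{\left(-3 \right)} L = \left(-30\right) 0 \sqrt{14} = 0 \sqrt{14} = 0$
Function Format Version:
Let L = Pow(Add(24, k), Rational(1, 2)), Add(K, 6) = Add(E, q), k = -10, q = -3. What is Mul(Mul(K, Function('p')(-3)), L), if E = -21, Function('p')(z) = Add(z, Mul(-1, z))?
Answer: 0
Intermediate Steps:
Function('p')(z) = 0
K = -30 (K = Add(-6, Add(-21, -3)) = Add(-6, -24) = -30)
L = Pow(14, Rational(1, 2)) (L = Pow(Add(24, -10), Rational(1, 2)) = Pow(14, Rational(1, 2)) ≈ 3.7417)
Mul(Mul(K, Function('p')(-3)), L) = Mul(Mul(-30, 0), Pow(14, Rational(1, 2))) = Mul(0, Pow(14, Rational(1, 2))) = 0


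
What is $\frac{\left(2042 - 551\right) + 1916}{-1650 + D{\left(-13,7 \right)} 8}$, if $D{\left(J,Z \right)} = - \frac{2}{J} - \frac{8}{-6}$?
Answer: $- \frac{132873}{63886} \approx -2.0798$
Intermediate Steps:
$D{\left(J,Z \right)} = \frac{4}{3} - \frac{2}{J}$ ($D{\left(J,Z \right)} = - \frac{2}{J} - - \frac{4}{3} = - \frac{2}{J} + \frac{4}{3} = \frac{4}{3} - \frac{2}{J}$)
$\frac{\left(2042 - 551\right) + 1916}{-1650 + D{\left(-13,7 \right)} 8} = \frac{\left(2042 - 551\right) + 1916}{-1650 + \left(\frac{4}{3} - \frac{2}{-13}\right) 8} = \frac{1491 + 1916}{-1650 + \left(\frac{4}{3} - - \frac{2}{13}\right) 8} = \frac{3407}{-1650 + \left(\frac{4}{3} + \frac{2}{13}\right) 8} = \frac{3407}{-1650 + \frac{58}{39} \cdot 8} = \frac{3407}{-1650 + \frac{464}{39}} = \frac{3407}{- \frac{63886}{39}} = 3407 \left(- \frac{39}{63886}\right) = - \frac{132873}{63886}$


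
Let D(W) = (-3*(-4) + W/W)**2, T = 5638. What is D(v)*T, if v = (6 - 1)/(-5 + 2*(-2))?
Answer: 952822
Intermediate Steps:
v = -5/9 (v = 5/(-5 - 4) = 5/(-9) = 5*(-1/9) = -5/9 ≈ -0.55556)
D(W) = 169 (D(W) = (12 + 1)**2 = 13**2 = 169)
D(v)*T = 169*5638 = 952822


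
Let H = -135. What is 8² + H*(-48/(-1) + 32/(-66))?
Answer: -69856/11 ≈ -6350.5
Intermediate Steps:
8² + H*(-48/(-1) + 32/(-66)) = 8² - 135*(-48/(-1) + 32/(-66)) = 64 - 135*(-48*(-1) + 32*(-1/66)) = 64 - 135*(48 - 16/33) = 64 - 135*1568/33 = 64 - 70560/11 = -69856/11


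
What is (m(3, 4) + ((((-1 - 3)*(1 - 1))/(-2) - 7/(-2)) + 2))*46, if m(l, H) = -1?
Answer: 207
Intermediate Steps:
(m(3, 4) + ((((-1 - 3)*(1 - 1))/(-2) - 7/(-2)) + 2))*46 = (-1 + ((((-1 - 3)*(1 - 1))/(-2) - 7/(-2)) + 2))*46 = (-1 + ((-4*0*(-½) - 7*(-½)) + 2))*46 = (-1 + ((0*(-½) + 7/2) + 2))*46 = (-1 + ((0 + 7/2) + 2))*46 = (-1 + (7/2 + 2))*46 = (-1 + 11/2)*46 = (9/2)*46 = 207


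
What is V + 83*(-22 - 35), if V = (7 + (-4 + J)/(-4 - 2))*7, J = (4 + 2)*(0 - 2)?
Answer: -13990/3 ≈ -4663.3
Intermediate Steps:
J = -12 (J = 6*(-2) = -12)
V = 203/3 (V = (7 + (-4 - 12)/(-4 - 2))*7 = (7 - 16/(-6))*7 = (7 - 16*(-1/6))*7 = (7 + 8/3)*7 = (29/3)*7 = 203/3 ≈ 67.667)
V + 83*(-22 - 35) = 203/3 + 83*(-22 - 35) = 203/3 + 83*(-57) = 203/3 - 4731 = -13990/3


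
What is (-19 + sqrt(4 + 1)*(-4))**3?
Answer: -11419 - 4652*sqrt(5) ≈ -21821.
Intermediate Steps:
(-19 + sqrt(4 + 1)*(-4))**3 = (-19 + sqrt(5)*(-4))**3 = (-19 - 4*sqrt(5))**3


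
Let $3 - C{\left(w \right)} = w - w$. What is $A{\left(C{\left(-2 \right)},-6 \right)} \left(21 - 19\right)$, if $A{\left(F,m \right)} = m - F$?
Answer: $-18$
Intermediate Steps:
$C{\left(w \right)} = 3$ ($C{\left(w \right)} = 3 - \left(w - w\right) = 3 - 0 = 3 + 0 = 3$)
$A{\left(C{\left(-2 \right)},-6 \right)} \left(21 - 19\right) = \left(-6 - 3\right) \left(21 - 19\right) = \left(-6 - 3\right) 2 = \left(-9\right) 2 = -18$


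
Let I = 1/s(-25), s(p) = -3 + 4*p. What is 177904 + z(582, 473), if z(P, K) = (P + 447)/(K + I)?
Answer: 8667233059/48718 ≈ 1.7791e+5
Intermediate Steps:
I = -1/103 (I = 1/(-3 + 4*(-25)) = 1/(-3 - 100) = 1/(-103) = -1/103 ≈ -0.0097087)
z(P, K) = (447 + P)/(-1/103 + K) (z(P, K) = (P + 447)/(K - 1/103) = (447 + P)/(-1/103 + K))
177904 + z(582, 473) = 177904 + 103*(447 + 582)/(-1 + 103*473) = 177904 + 103*1029/(-1 + 48719) = 177904 + 103*1029/48718 = 177904 + 103*(1/48718)*1029 = 177904 + 105987/48718 = 8667233059/48718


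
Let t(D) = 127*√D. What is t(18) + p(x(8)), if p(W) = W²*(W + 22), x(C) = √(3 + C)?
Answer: 242 + 11*√11 + 381*√2 ≈ 817.30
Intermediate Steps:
p(W) = W²*(22 + W)
t(18) + p(x(8)) = 127*√18 + (√(3 + 8))²*(22 + √(3 + 8)) = 127*(3*√2) + (√11)²*(22 + √11) = 381*√2 + 11*(22 + √11) = 381*√2 + (242 + 11*√11) = 242 + 11*√11 + 381*√2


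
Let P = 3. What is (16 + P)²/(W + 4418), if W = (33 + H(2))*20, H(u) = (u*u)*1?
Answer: 361/5158 ≈ 0.069988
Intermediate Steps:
H(u) = u² (H(u) = u²*1 = u²)
W = 740 (W = (33 + 2²)*20 = (33 + 4)*20 = 37*20 = 740)
(16 + P)²/(W + 4418) = (16 + 3)²/(740 + 4418) = 19²/5158 = 361*(1/5158) = 361/5158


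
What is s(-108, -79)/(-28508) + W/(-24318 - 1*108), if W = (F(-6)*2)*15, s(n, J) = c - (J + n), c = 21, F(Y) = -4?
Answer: -69152/29014017 ≈ -0.0023834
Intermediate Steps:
s(n, J) = 21 - J - n (s(n, J) = 21 - (J + n) = 21 + (-J - n) = 21 - J - n)
W = -120 (W = -4*2*15 = -8*15 = -120)
s(-108, -79)/(-28508) + W/(-24318 - 1*108) = (21 - 1*(-79) - 1*(-108))/(-28508) - 120/(-24318 - 1*108) = (21 + 79 + 108)*(-1/28508) - 120/(-24318 - 108) = 208*(-1/28508) - 120/(-24426) = -52/7127 - 120*(-1/24426) = -52/7127 + 20/4071 = -69152/29014017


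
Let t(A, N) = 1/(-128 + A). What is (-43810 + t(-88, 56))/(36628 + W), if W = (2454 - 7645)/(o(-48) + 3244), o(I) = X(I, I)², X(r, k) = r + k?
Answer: -29477123515/24644503206 ≈ -1.1961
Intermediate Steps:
X(r, k) = k + r
o(I) = 4*I² (o(I) = (I + I)² = (2*I)² = 4*I²)
W = -5191/12460 (W = (2454 - 7645)/(4*(-48)² + 3244) = -5191/(4*2304 + 3244) = -5191/(9216 + 3244) = -5191/12460 ≈ -0.41661)
(-43810 + t(-88, 56))/(36628 + W) = (-43810 + 1/(-128 - 88))/(36628 - 5191/12460) = (-43810 + 1/(-216))/(456379689/12460) = (-43810 - 1/216)*(12460/456379689) = -9462961/216*12460/456379689 = -29477123515/24644503206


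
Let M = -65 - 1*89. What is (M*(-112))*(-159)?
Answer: -2742432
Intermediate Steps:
M = -154 (M = -65 - 89 = -154)
(M*(-112))*(-159) = -154*(-112)*(-159) = 17248*(-159) = -2742432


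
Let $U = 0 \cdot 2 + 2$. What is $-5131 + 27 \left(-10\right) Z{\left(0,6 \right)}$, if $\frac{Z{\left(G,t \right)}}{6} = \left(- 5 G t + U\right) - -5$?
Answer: $-16471$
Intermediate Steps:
$U = 2$ ($U = 0 + 2 = 2$)
$Z{\left(G,t \right)} = 42 - 30 G t$ ($Z{\left(G,t \right)} = 6 \left(\left(- 5 G t + 2\right) - -5\right) = 6 \left(\left(- 5 G t + 2\right) + 5\right) = 6 \left(\left(2 - 5 G t\right) + 5\right) = 6 \left(7 - 5 G t\right) = 42 - 30 G t$)
$-5131 + 27 \left(-10\right) Z{\left(0,6 \right)} = -5131 + 27 \left(-10\right) \left(42 - 0 \cdot 6\right) = -5131 - 270 \left(42 + 0\right) = -5131 - 11340 = -16471$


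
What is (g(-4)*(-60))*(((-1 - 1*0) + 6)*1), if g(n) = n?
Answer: 1200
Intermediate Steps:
(g(-4)*(-60))*(((-1 - 1*0) + 6)*1) = (-4*(-60))*(((-1 - 1*0) + 6)*1) = 240*(((-1 + 0) + 6)*1) = 240*((-1 + 6)*1) = 240*(5*1) = 240*5 = 1200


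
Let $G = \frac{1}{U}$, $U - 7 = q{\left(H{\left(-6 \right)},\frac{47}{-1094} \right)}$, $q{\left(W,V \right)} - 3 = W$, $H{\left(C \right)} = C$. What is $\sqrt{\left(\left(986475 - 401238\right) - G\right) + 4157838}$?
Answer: $\frac{\sqrt{18972299}}{2} \approx 2177.9$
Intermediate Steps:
$q{\left(W,V \right)} = 3 + W$
$U = 4$ ($U = 7 + \left(3 - 6\right) = 7 - 3 = 4$)
$G = \frac{1}{4} \approx 0.25$
$\sqrt{\left(\left(986475 - 401238\right) - G\right) + 4157838} = \sqrt{\left(\left(986475 - 401238\right) - \frac{1}{4}\right) + 4157838} = \sqrt{\left(585237 - \frac{1}{4}\right) + 4157838} = \sqrt{\frac{2340947}{4} + 4157838} = \sqrt{\frac{18972299}{4}} = \frac{\sqrt{18972299}}{2}$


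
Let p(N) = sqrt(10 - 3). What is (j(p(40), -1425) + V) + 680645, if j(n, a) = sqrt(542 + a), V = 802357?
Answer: 1483002 + I*sqrt(883) ≈ 1.483e+6 + 29.715*I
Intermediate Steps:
p(N) = sqrt(7)
(j(p(40), -1425) + V) + 680645 = (sqrt(542 - 1425) + 802357) + 680645 = (sqrt(-883) + 802357) + 680645 = (I*sqrt(883) + 802357) + 680645 = (802357 + I*sqrt(883)) + 680645 = 1483002 + I*sqrt(883)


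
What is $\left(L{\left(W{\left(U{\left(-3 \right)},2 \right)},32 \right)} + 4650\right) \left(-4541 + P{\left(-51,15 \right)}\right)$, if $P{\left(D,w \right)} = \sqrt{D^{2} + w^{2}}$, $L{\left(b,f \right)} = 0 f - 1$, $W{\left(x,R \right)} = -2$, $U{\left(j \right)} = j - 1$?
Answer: $-21111109 + 13947 \sqrt{314} \approx -2.0864 \cdot 10^{7}$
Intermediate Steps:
$U{\left(j \right)} = -1 + j$
$L{\left(b,f \right)} = -1$ ($L{\left(b,f \right)} = 0 - 1 = -1$)
$\left(L{\left(W{\left(U{\left(-3 \right)},2 \right)},32 \right)} + 4650\right) \left(-4541 + P{\left(-51,15 \right)}\right) = \left(-1 + 4650\right) \left(-4541 + \sqrt{\left(-51\right)^{2} + 15^{2}}\right) = 4649 \left(-4541 + \sqrt{2601 + 225}\right) = 4649 \left(-4541 + \sqrt{2826}\right) = 4649 \left(-4541 + 3 \sqrt{314}\right) = -21111109 + 13947 \sqrt{314}$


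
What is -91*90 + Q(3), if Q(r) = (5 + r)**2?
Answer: -8126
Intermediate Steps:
-91*90 + Q(3) = -91*90 + (5 + 3)**2 = -8190 + 8**2 = -8190 + 64 = -8126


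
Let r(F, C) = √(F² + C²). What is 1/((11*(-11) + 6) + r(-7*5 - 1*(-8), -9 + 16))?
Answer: -115/12447 - √778/12447 ≈ -0.011480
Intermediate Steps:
r(F, C) = √(C² + F²)
1/((11*(-11) + 6) + r(-7*5 - 1*(-8), -9 + 16)) = 1/((11*(-11) + 6) + √((-9 + 16)² + (-7*5 - 1*(-8))²)) = 1/((-121 + 6) + √(7² + (-35 + 8)²)) = 1/(-115 + √(49 + (-27)²)) = 1/(-115 + √(49 + 729)) = 1/(-115 + √778)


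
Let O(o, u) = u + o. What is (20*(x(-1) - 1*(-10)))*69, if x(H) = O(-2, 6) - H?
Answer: 20700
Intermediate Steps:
O(o, u) = o + u
x(H) = 4 - H (x(H) = (-2 + 6) - H = 4 - H)
(20*(x(-1) - 1*(-10)))*69 = (20*((4 - 1*(-1)) - 1*(-10)))*69 = (20*((4 + 1) + 10))*69 = (20*(5 + 10))*69 = (20*15)*69 = 300*69 = 20700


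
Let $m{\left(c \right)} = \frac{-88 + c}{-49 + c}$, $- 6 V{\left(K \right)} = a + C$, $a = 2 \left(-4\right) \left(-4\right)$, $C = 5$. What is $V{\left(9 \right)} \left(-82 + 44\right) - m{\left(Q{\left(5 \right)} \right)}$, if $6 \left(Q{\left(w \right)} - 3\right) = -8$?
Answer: $\frac{99049}{426} \approx 232.51$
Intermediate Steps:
$Q{\left(w \right)} = \frac{5}{3}$ ($Q{\left(w \right)} = 3 + \frac{1}{6} \left(-8\right) = 3 - \frac{4}{3} = \frac{5}{3}$)
$a = 32$ ($a = \left(-8\right) \left(-4\right) = 32$)
$V{\left(K \right)} = - \frac{37}{6}$ ($V{\left(K \right)} = - \frac{32 + 5}{6} = \left(- \frac{1}{6}\right) 37 = - \frac{37}{6}$)
$m{\left(c \right)} = \frac{-88 + c}{-49 + c}$
$V{\left(9 \right)} \left(-82 + 44\right) - m{\left(Q{\left(5 \right)} \right)} = - \frac{37 \left(-82 + 44\right)}{6} - \frac{-88 + \frac{5}{3}}{-49 + \frac{5}{3}} = \left(- \frac{37}{6}\right) \left(-38\right) - \frac{1}{- \frac{142}{3}} \left(- \frac{259}{3}\right) = \frac{703}{3} - \left(- \frac{3}{142}\right) \left(- \frac{259}{3}\right) = \frac{703}{3} - \frac{259}{142} = \frac{99049}{426}$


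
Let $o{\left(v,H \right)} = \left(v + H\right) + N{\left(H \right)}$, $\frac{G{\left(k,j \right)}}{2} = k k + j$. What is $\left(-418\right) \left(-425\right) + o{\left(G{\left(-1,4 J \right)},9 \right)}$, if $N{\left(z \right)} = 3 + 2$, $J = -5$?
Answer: $177626$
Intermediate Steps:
$N{\left(z \right)} = 5$
$G{\left(k,j \right)} = 2 j + 2 k^{2}$ ($G{\left(k,j \right)} = 2 \left(k k + j\right) = 2 \left(k^{2} + j\right) = 2 \left(j + k^{2}\right) = 2 j + 2 k^{2}$)
$o{\left(v,H \right)} = 5 + H + v$ ($o{\left(v,H \right)} = \left(v + H\right) + 5 = \left(H + v\right) + 5 = 5 + H + v$)
$\left(-418\right) \left(-425\right) + o{\left(G{\left(-1,4 J \right)},9 \right)} = \left(-418\right) \left(-425\right) + \left(5 + 9 + \left(2 \cdot 4 \left(-5\right) + 2 \left(-1\right)^{2}\right)\right) = 177650 + \left(5 + 9 + \left(2 \left(-20\right) + 2 \cdot 1\right)\right) = 177650 + \left(5 + 9 + \left(-40 + 2\right)\right) = 177650 + \left(5 + 9 - 38\right) = 177650 - 24 = 177626$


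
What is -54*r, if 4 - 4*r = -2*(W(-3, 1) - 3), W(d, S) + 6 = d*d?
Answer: -54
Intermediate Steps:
W(d, S) = -6 + d² (W(d, S) = -6 + d*d = -6 + d²)
r = 1 (r = 1 - (-1)*((-6 + (-3)²) - 3)/2 = 1 - (-1)*((-6 + 9) - 3)/2 = 1 - (-1)*(3 - 3)/2 = 1 - (-1)*0/2 = 1 - ¼*0 = 1 + 0 = 1)
-54*r = -54*1 = -54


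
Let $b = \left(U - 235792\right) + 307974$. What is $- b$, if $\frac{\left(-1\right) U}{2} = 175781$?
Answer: $279380$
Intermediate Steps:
$U = -351562$ ($U = \left(-2\right) 175781 = -351562$)
$b = -279380$ ($b = \left(-351562 - 235792\right) + 307974 = -587354 + 307974 = -279380$)
$- b = \left(-1\right) \left(-279380\right) = 279380$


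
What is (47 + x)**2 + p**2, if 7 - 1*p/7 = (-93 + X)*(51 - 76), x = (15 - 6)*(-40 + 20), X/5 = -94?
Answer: 9697540265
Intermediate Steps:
X = -470 (X = 5*(-94) = -470)
x = -180 (x = 9*(-20) = -180)
p = -98476 (p = 49 - 7*(-93 - 470)*(51 - 76) = 49 - (-3941)*(-25) = 49 - 7*14075 = 49 - 98525 = -98476)
(47 + x)**2 + p**2 = (47 - 180)**2 + (-98476)**2 = (-133)**2 + 9697522576 = 17689 + 9697522576 = 9697540265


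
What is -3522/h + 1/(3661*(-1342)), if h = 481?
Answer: -17303804845/2363182822 ≈ -7.3222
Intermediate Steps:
-3522/h + 1/(3661*(-1342)) = -3522/481 + 1/(3661*(-1342)) = -3522*1/481 + (1/3661)*(-1/1342) = -3522/481 - 1/4913062 = -17303804845/2363182822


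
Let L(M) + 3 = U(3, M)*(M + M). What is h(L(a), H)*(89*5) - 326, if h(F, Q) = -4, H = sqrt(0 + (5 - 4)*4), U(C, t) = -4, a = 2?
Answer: -2106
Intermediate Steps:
L(M) = -3 - 8*M (L(M) = -3 - 4*(M + M) = -3 - 8*M)
H = 2 (H = sqrt(0 + 1*4) = sqrt(0 + 4) = sqrt(4) = 2)
h(L(a), H)*(89*5) - 326 = -356*5 - 326 = -4*445 - 326 = -1780 - 326 = -2106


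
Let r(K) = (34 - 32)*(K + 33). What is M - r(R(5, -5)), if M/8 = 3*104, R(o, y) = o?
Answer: 2420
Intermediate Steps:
r(K) = 66 + 2*K (r(K) = 2*(33 + K) = 66 + 2*K)
M = 2496 (M = 8*(3*104) = 8*312 = 2496)
M - r(R(5, -5)) = 2496 - (66 + 2*5) = 2496 - (66 + 10) = 2496 - 1*76 = 2496 - 76 = 2420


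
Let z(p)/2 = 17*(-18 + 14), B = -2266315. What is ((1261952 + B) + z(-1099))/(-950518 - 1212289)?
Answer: 1004499/2162807 ≈ 0.46444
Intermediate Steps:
z(p) = -136 (z(p) = 2*(17*(-18 + 14)) = 2*(17*(-4)) = 2*(-68) = -136)
((1261952 + B) + z(-1099))/(-950518 - 1212289) = ((1261952 - 2266315) - 136)/(-950518 - 1212289) = (-1004363 - 136)/(-2162807) = -1004499*(-1/2162807) = 1004499/2162807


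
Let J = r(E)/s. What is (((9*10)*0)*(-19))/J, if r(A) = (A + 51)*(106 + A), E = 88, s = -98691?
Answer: 0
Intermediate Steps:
r(A) = (51 + A)*(106 + A)
J = -26966/98691 (J = (5406 + 88**2 + 157*88)/(-98691) = (5406 + 7744 + 13816)*(-1/98691) = 26966*(-1/98691) = -26966/98691 ≈ -0.27324)
(((9*10)*0)*(-19))/J = (((9*10)*0)*(-19))/(-26966/98691) = ((90*0)*(-19))*(-98691/26966) = (0*(-19))*(-98691/26966) = 0*(-98691/26966) = 0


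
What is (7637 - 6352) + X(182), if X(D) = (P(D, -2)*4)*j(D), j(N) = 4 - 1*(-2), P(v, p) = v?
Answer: 5653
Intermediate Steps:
j(N) = 6 (j(N) = 4 + 2 = 6)
X(D) = 24*D (X(D) = (D*4)*6 = (4*D)*6 = 24*D)
(7637 - 6352) + X(182) = (7637 - 6352) + 24*182 = 1285 + 4368 = 5653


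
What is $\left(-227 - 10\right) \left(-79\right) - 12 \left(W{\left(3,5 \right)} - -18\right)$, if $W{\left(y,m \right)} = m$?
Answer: $18447$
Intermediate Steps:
$\left(-227 - 10\right) \left(-79\right) - 12 \left(W{\left(3,5 \right)} - -18\right) = \left(-227 - 10\right) \left(-79\right) - 12 \left(5 - -18\right) = \left(-227 - 10\right) \left(-79\right) - 12 \left(5 + 18\right) = \left(-237\right) \left(-79\right) - 276 = 18723 - 276 = 18447$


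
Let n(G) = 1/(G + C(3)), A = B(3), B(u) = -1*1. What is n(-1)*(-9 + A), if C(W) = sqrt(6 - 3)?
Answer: -5 - 5*sqrt(3) ≈ -13.660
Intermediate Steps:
B(u) = -1
A = -1
C(W) = sqrt(3)
n(G) = 1/(G + sqrt(3))
n(-1)*(-9 + A) = (-9 - 1)/(-1 + sqrt(3)) = -10/(-1 + sqrt(3))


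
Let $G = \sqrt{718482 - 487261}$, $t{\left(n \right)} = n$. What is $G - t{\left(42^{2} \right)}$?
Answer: $-1764 + \sqrt{231221} \approx -1283.1$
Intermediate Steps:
$G = \sqrt{231221} \approx 480.85$
$G - t{\left(42^{2} \right)} = \sqrt{231221} - 42^{2} = \sqrt{231221} - 1764 = -1764 + \sqrt{231221}$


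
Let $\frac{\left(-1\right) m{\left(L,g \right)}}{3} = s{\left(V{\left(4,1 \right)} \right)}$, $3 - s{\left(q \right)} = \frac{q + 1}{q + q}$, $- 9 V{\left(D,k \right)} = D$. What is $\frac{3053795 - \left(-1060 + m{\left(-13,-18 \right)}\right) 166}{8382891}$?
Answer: $\frac{4308747}{11177188} \approx 0.38549$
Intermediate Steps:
$V{\left(D,k \right)} = - \frac{D}{9}$
$s{\left(q \right)} = 3 - \frac{1 + q}{2 q}$ ($s{\left(q \right)} = 3 - \frac{q + 1}{q + q} = 3 - \frac{1 + q}{2 q}$)
$m{\left(L,g \right)} = - \frac{87}{8}$ ($m{\left(L,g \right)} = - 3 \frac{-1 + 5 \left(\left(- \frac{1}{9}\right) 4\right)}{2 \left(\left(- \frac{1}{9}\right) 4\right)} = - 3 \frac{-1 + 5 \left(- \frac{4}{9}\right)}{2 \left(- \frac{4}{9}\right)} = - 3 \cdot \frac{1}{2} \left(- \frac{9}{4}\right) \left(-1 - \frac{20}{9}\right) = - 3 \cdot \frac{1}{2} \left(- \frac{9}{4}\right) \left(- \frac{29}{9}\right) = \left(-3\right) \frac{29}{8} = - \frac{87}{8}$)
$\frac{3053795 - \left(-1060 + m{\left(-13,-18 \right)}\right) 166}{8382891} = \frac{3053795 - \left(-1060 - \frac{87}{8}\right) 166}{8382891} = \left(3053795 - \left(- \frac{8567}{8}\right) 166\right) \frac{1}{8382891} = \left(3053795 - - \frac{711061}{4}\right) \frac{1}{8382891} = \left(3053795 + \frac{711061}{4}\right) \frac{1}{8382891} = \frac{12926241}{4} \cdot \frac{1}{8382891} = \frac{4308747}{11177188}$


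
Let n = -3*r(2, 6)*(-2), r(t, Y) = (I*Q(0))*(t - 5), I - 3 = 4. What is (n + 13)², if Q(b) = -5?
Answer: 413449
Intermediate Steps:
I = 7 (I = 3 + 4 = 7)
r(t, Y) = 175 - 35*t (r(t, Y) = (7*(-5))*(t - 5) = -35*(-5 + t) = 175 - 35*t)
n = 630 (n = -3*(175 - 35*2)*(-2) = -3*(175 - 70)*(-2) = -3*105*(-2) = -315*(-2) = 630)
(n + 13)² = (630 + 13)² = 643² = 413449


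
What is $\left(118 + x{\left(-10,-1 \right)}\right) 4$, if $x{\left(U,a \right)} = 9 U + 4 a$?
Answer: $96$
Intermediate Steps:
$x{\left(U,a \right)} = 4 a + 9 U$
$\left(118 + x{\left(-10,-1 \right)}\right) 4 = \left(118 + \left(4 \left(-1\right) + 9 \left(-10\right)\right)\right) 4 = \left(118 - 94\right) 4 = 24 \cdot 4 = 96$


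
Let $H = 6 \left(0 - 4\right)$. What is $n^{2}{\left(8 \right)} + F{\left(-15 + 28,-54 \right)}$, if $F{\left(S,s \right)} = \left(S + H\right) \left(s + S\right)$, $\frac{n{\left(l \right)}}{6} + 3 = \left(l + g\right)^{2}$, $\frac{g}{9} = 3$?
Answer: $53758675$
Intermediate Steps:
$g = 27$ ($g = 9 \cdot 3 = 27$)
$n{\left(l \right)} = -18 + 6 \left(27 + l\right)^{2}$ ($n{\left(l \right)} = -18 + 6 \left(l + 27\right)^{2} = -18 + 6 \left(27 + l\right)^{2}$)
$H = -24$ ($H = 6 \left(-4\right) = -24$)
$F{\left(S,s \right)} = \left(-24 + S\right) \left(S + s\right)$ ($F{\left(S,s \right)} = \left(S - 24\right) \left(s + S\right) = \left(-24 + S\right) \left(S + s\right)$)
$n^{2}{\left(8 \right)} + F{\left(-15 + 28,-54 \right)} = \left(-18 + 6 \left(27 + 8\right)^{2}\right)^{2} + \left(\left(-15 + 28\right)^{2} - 24 \left(-15 + 28\right) - -1296 + \left(-15 + 28\right) \left(-54\right)\right) = \left(-18 + 6 \cdot 35^{2}\right)^{2} + \left(13^{2} - 312 + 1296 + 13 \left(-54\right)\right) = \left(-18 + 6 \cdot 1225\right)^{2} + \left(169 - 312 + 1296 - 702\right) = \left(-18 + 7350\right)^{2} + 451 = 7332^{2} + 451 = 53758224 + 451 = 53758675$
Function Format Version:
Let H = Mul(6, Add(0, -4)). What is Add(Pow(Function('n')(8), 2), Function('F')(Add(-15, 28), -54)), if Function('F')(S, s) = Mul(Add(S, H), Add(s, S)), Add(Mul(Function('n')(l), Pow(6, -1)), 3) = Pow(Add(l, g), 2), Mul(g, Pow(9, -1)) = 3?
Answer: 53758675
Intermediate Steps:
g = 27 (g = Mul(9, 3) = 27)
Function('n')(l) = Add(-18, Mul(6, Pow(Add(27, l), 2))) (Function('n')(l) = Add(-18, Mul(6, Pow(Add(l, 27), 2))) = Add(-18, Mul(6, Pow(Add(27, l), 2))))
H = -24 (H = Mul(6, -4) = -24)
Function('F')(S, s) = Mul(Add(-24, S), Add(S, s)) (Function('F')(S, s) = Mul(Add(S, -24), Add(s, S)) = Mul(Add(-24, S), Add(S, s)))
Add(Pow(Function('n')(8), 2), Function('F')(Add(-15, 28), -54)) = Add(Pow(Add(-18, Mul(6, Pow(Add(27, 8), 2))), 2), Add(Pow(Add(-15, 28), 2), Mul(-24, Add(-15, 28)), Mul(-24, -54), Mul(Add(-15, 28), -54))) = Add(Pow(Add(-18, Mul(6, Pow(35, 2))), 2), Add(Pow(13, 2), Mul(-24, 13), 1296, Mul(13, -54))) = Add(Pow(Add(-18, Mul(6, 1225)), 2), Add(169, -312, 1296, -702)) = Add(Pow(Add(-18, 7350), 2), 451) = Add(Pow(7332, 2), 451) = Add(53758224, 451) = 53758675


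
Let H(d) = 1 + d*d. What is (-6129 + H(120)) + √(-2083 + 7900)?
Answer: 8272 + √5817 ≈ 8348.3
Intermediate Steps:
H(d) = 1 + d²
(-6129 + H(120)) + √(-2083 + 7900) = (-6129 + (1 + 120²)) + √(-2083 + 7900) = (-6129 + (1 + 14400)) + √5817 = (-6129 + 14401) + √5817 = 8272 + √5817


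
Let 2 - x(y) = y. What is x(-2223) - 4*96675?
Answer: -384475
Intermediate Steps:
x(y) = 2 - y
x(-2223) - 4*96675 = (2 - 1*(-2223)) - 4*96675 = (2 + 2223) - 386700 = 2225 - 386700 = -384475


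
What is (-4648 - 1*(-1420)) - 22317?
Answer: -25545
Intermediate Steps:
(-4648 - 1*(-1420)) - 22317 = (-4648 + 1420) - 22317 = -3228 - 22317 = -25545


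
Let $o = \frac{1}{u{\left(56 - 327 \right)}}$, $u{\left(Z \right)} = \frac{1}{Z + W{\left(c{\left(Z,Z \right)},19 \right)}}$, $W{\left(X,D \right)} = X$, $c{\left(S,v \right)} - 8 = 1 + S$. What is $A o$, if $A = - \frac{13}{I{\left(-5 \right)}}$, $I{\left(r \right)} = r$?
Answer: $- \frac{6929}{5} \approx -1385.8$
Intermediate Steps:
$c{\left(S,v \right)} = 9 + S$ ($c{\left(S,v \right)} = 8 + \left(1 + S\right) = 9 + S$)
$u{\left(Z \right)} = \frac{1}{9 + 2 Z}$ ($u{\left(Z \right)} = \frac{1}{Z + \left(9 + Z\right)} = \frac{1}{9 + 2 Z}$)
$A = \frac{13}{5}$ ($A = - \frac{13}{-5} = \left(-13\right) \left(- \frac{1}{5}\right) = \frac{13}{5} \approx 2.6$)
$o = -533$ ($o = \frac{1}{\frac{1}{9 + 2 \left(56 - 327\right)}} = \frac{1}{\frac{1}{9 + 2 \left(-271\right)}} = \frac{1}{\frac{1}{9 - 542}} = \frac{1}{\frac{1}{-533}} = \frac{1}{- \frac{1}{533}} = -533$)
$A o = \frac{13}{5} \left(-533\right) = - \frac{6929}{5}$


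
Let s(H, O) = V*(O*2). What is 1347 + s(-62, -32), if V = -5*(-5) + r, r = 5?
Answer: -573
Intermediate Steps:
V = 30 (V = -5*(-5) + 5 = 25 + 5 = 30)
s(H, O) = 60*O (s(H, O) = 30*(O*2) = 30*(2*O) = 60*O)
1347 + s(-62, -32) = 1347 + 60*(-32) = 1347 - 1920 = -573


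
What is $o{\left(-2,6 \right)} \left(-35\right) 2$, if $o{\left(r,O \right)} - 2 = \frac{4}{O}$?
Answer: $- \frac{560}{3} \approx -186.67$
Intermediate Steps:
$o{\left(r,O \right)} = 2 + \frac{4}{O}$
$o{\left(-2,6 \right)} \left(-35\right) 2 = \left(2 + \frac{4}{6}\right) \left(-35\right) 2 = \left(2 + 4 \cdot \frac{1}{6}\right) \left(-35\right) 2 = \left(2 + \frac{2}{3}\right) \left(-35\right) 2 = \frac{8}{3} \left(-35\right) 2 = \left(- \frac{280}{3}\right) 2 = - \frac{560}{3}$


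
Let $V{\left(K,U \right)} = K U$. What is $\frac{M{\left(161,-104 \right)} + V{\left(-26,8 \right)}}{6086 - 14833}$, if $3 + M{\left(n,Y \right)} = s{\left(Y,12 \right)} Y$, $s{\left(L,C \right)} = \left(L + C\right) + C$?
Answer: $- \frac{8109}{8747} \approx -0.92706$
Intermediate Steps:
$s{\left(L,C \right)} = L + 2 C$ ($s{\left(L,C \right)} = \left(C + L\right) + C = L + 2 C$)
$M{\left(n,Y \right)} = -3 + Y \left(24 + Y\right)$ ($M{\left(n,Y \right)} = -3 + \left(Y + 2 \cdot 12\right) Y = -3 + \left(Y + 24\right) Y = -3 + \left(24 + Y\right) Y = -3 + Y \left(24 + Y\right)$)
$\frac{M{\left(161,-104 \right)} + V{\left(-26,8 \right)}}{6086 - 14833} = \frac{\left(-3 - 104 \left(24 - 104\right)\right) - 208}{6086 - 14833} = \frac{\left(-3 - -8320\right) - 208}{-8747} = \left(\left(-3 + 8320\right) - 208\right) \left(- \frac{1}{8747}\right) = \left(8317 - 208\right) \left(- \frac{1}{8747}\right) = 8109 \left(- \frac{1}{8747}\right) = - \frac{8109}{8747}$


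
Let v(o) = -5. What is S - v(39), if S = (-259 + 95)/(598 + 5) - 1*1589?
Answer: -955316/603 ≈ -1584.3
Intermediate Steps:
S = -958331/603 (S = -164/603 - 1589 = -958331/603 ≈ -1589.3)
S - v(39) = -958331/603 - 1*(-5) = -958331/603 + 5 = -955316/603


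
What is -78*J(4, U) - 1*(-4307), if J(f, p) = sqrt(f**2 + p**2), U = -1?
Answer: 4307 - 78*sqrt(17) ≈ 3985.4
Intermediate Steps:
-78*J(4, U) - 1*(-4307) = -78*sqrt(4**2 + (-1)**2) - 1*(-4307) = -78*sqrt(16 + 1) + 4307 = -78*sqrt(17) + 4307 = 4307 - 78*sqrt(17)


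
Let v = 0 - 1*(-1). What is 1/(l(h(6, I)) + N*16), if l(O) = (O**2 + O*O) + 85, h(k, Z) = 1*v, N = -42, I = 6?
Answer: -1/585 ≈ -0.0017094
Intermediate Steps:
v = 1 (v = 0 + 1 = 1)
h(k, Z) = 1 (h(k, Z) = 1*1 = 1)
l(O) = 85 + 2*O**2 (l(O) = (O**2 + O**2) + 85 = 2*O**2 + 85 = 85 + 2*O**2)
1/(l(h(6, I)) + N*16) = 1/((85 + 2*1**2) - 42*16) = 1/((85 + 2*1) - 672) = 1/((85 + 2) - 672) = 1/(87 - 672) = 1/(-585) = -1/585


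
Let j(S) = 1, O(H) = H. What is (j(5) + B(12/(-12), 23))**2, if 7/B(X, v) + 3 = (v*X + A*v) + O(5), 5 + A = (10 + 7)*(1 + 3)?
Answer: 42025/41616 ≈ 1.0098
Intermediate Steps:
A = 63 (A = -5 + (10 + 7)*(1 + 3) = -5 + 17*4 = -5 + 68 = 63)
B(X, v) = 7/(2 + 63*v + X*v) (B(X, v) = 7/(-3 + ((v*X + 63*v) + 5)) = 7/(-3 + ((X*v + 63*v) + 5)) = 7/(-3 + ((63*v + X*v) + 5)) = 7/(-3 + (5 + 63*v + X*v)) = 7/(2 + 63*v + X*v))
(j(5) + B(12/(-12), 23))**2 = (1 + 7/(2 + 63*23 + (12/(-12))*23))**2 = (1 + 7/(2 + 1449 + (12*(-1/12))*23))**2 = (1 + 7/(2 + 1449 - 1*23))**2 = (1 + 7/(2 + 1449 - 23))**2 = (1 + 7/1428)**2 = (1 + 7*(1/1428))**2 = (1 + 1/204)**2 = (205/204)**2 = 42025/41616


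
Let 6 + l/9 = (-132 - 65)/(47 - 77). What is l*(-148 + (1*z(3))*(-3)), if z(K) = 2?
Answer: -3927/5 ≈ -785.40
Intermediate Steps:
l = 51/10 (l = -54 + 9*((-132 - 65)/(47 - 77)) = -54 + 9*(-197/(-30)) = -54 + 9*(-197*(-1/30)) = -54 + 9*(197/30) = -54 + 591/10 = 51/10 ≈ 5.1000)
l*(-148 + (1*z(3))*(-3)) = 51*(-148 + (1*2)*(-3))/10 = 51*(-148 + 2*(-3))/10 = 51*(-148 - 6)/10 = (51/10)*(-154) = -3927/5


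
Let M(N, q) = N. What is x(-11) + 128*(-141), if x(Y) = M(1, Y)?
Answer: -18047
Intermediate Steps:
x(Y) = 1
x(-11) + 128*(-141) = 1 + 128*(-141) = 1 - 18048 = -18047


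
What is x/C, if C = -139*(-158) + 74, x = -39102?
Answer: -2793/1574 ≈ -1.7745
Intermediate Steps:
C = 22036 (C = 21962 + 74 = 22036)
x/C = -39102/22036 = -39102*1/22036 = -2793/1574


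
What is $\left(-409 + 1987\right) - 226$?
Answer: $1352$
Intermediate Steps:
$\left(-409 + 1987\right) - 226 = 1578 - 226 = 1352$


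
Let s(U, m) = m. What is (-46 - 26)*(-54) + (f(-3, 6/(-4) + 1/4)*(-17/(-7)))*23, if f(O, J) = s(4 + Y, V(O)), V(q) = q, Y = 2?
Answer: 26043/7 ≈ 3720.4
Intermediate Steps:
f(O, J) = O
(-46 - 26)*(-54) + (f(-3, 6/(-4) + 1/4)*(-17/(-7)))*23 = (-46 - 26)*(-54) - (-51)/(-7)*23 = -72*(-54) - (-51)*(-1)/7*23 = 3888 - 3*17/7*23 = 3888 - 51/7*23 = 3888 - 1173/7 = 26043/7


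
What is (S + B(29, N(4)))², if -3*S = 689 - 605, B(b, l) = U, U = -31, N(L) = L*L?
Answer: 3481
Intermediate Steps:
N(L) = L²
B(b, l) = -31
S = -28 (S = -(689 - 605)/3 = -⅓*84 = -28)
(S + B(29, N(4)))² = (-28 - 31)² = (-59)² = 3481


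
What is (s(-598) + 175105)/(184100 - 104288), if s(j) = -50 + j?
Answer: 174457/79812 ≈ 2.1858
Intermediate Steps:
(s(-598) + 175105)/(184100 - 104288) = ((-50 - 598) + 175105)/(184100 - 104288) = (-648 + 175105)/79812 = 174457*(1/79812) = 174457/79812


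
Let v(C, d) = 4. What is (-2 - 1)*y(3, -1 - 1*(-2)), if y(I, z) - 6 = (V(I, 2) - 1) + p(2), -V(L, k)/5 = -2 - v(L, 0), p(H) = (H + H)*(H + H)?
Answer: -153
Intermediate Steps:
p(H) = 4*H² (p(H) = (2*H)*(2*H) = 4*H²)
V(L, k) = 30 (V(L, k) = -5*(-2 - 1*4) = -5*(-2 - 4) = -5*(-6) = 30)
y(I, z) = 51 (y(I, z) = 6 + ((30 - 1) + 4*2²) = 6 + (29 + 4*4) = 6 + (29 + 16) = 6 + 45 = 51)
(-2 - 1)*y(3, -1 - 1*(-2)) = (-2 - 1)*51 = -3*51 = -153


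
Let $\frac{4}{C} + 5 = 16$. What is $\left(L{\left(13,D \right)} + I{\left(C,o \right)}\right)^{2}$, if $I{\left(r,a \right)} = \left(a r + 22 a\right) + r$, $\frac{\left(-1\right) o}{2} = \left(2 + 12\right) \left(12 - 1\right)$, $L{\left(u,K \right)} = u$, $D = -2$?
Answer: $\frac{5718535641}{121} \approx 4.7261 \cdot 10^{7}$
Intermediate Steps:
$C = \frac{4}{11}$ ($C = \frac{4}{-5 + 16} = \frac{4}{11} \approx 0.36364$)
$o = -308$ ($o = - 2 \left(2 + 12\right) \left(12 - 1\right) = - 2 \cdot 14 \cdot 11 = \left(-2\right) 154 = -308$)
$I{\left(r,a \right)} = r + 22 a + a r$ ($I{\left(r,a \right)} = \left(22 a + a r\right) + r = r + 22 a + a r$)
$\left(L{\left(13,D \right)} + I{\left(C,o \right)}\right)^{2} = \left(13 + \left(\frac{4}{11} + 22 \left(-308\right) - 112\right)\right)^{2} = \left(13 - \frac{75764}{11}\right)^{2} = \left(- \frac{75621}{11}\right)^{2} = \frac{5718535641}{121}$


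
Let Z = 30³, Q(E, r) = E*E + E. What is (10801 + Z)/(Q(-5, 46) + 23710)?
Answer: 37801/23730 ≈ 1.5930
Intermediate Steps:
Q(E, r) = E + E² (Q(E, r) = E² + E = E + E²)
Z = 27000
(10801 + Z)/(Q(-5, 46) + 23710) = (10801 + 27000)/(-5*(1 - 5) + 23710) = 37801/(-5*(-4) + 23710) = 37801/(20 + 23710) = 37801/23730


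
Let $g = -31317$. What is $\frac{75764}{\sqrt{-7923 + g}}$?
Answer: $- \frac{18941 i \sqrt{1090}}{1635} \approx - 382.47 i$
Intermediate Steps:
$\frac{75764}{\sqrt{-7923 + g}} = \frac{75764}{\sqrt{-7923 - 31317}} = \frac{75764}{\sqrt{-39240}} = \frac{75764}{6 i \sqrt{1090}} = 75764 \left(- \frac{i \sqrt{1090}}{6540}\right) = - \frac{18941 i \sqrt{1090}}{1635}$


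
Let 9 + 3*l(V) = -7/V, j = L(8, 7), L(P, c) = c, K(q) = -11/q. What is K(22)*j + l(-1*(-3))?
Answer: -131/18 ≈ -7.2778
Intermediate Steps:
j = 7
l(V) = -3 - 7/(3*V) (l(V) = -3 + (-7/V)/3 = -3 - 7/(3*V))
K(22)*j + l(-1*(-3)) = -11/22*7 + (-3 - 7/(3*((-1*(-3))))) = -11*1/22*7 + (-3 - 7/3/3) = -1/2*7 + (-3 - 7/3*1/3) = -7/2 + (-3 - 7/9) = -7/2 - 34/9 = -131/18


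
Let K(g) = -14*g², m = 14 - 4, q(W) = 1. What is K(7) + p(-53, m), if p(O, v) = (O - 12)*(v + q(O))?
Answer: -1401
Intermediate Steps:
m = 10 (m = 14 - 1*4 = 14 - 4 = 10)
p(O, v) = (1 + v)*(-12 + O) (p(O, v) = (O - 12)*(v + 1) = (-12 + O)*(1 + v) = (1 + v)*(-12 + O))
K(7) + p(-53, m) = -14*7² + (-12 - 53 - 12*10 - 53*10) = -14*49 + (-12 - 53 - 120 - 530) = -686 - 715 = -1401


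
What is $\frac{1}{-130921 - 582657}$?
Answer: $- \frac{1}{713578} \approx -1.4014 \cdot 10^{-6}$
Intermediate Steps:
$\frac{1}{-130921 - 582657} = \frac{1}{-713578} = - \frac{1}{713578}$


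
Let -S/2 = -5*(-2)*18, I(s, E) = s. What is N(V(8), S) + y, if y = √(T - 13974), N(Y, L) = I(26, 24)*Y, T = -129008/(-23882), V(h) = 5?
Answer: 130 + I*√1991747217230/11941 ≈ 130.0 + 118.19*I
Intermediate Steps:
S = -360 (S = -2*(-5*(-2))*18 = -20*18 = -2*180 = -360)
T = 64504/11941 (T = -129008*(-1/23882) = 64504/11941 ≈ 5.4019)
N(Y, L) = 26*Y
y = I*√1991747217230/11941 (y = √(64504/11941 - 13974) = √(-166799030/11941) = I*√1991747217230/11941 ≈ 118.19*I)
N(V(8), S) + y = 26*5 + I*√1991747217230/11941 = 130 + I*√1991747217230/11941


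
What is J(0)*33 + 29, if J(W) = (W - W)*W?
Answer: 29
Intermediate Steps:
J(W) = 0 (J(W) = 0*W = 0)
J(0)*33 + 29 = 0*33 + 29 = 0 + 29 = 29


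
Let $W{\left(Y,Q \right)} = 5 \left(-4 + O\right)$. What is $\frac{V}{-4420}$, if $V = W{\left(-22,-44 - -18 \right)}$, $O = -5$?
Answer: $\frac{9}{884} \approx 0.010181$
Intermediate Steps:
$W{\left(Y,Q \right)} = -45$ ($W{\left(Y,Q \right)} = 5 \left(-4 - 5\right) = 5 \left(-9\right) = -45$)
$V = -45$
$\frac{V}{-4420} = - \frac{45}{-4420} = \left(-45\right) \left(- \frac{1}{4420}\right) = \frac{9}{884}$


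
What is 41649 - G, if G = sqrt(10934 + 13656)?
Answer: 41649 - sqrt(24590) ≈ 41492.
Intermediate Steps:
G = sqrt(24590) ≈ 156.81
41649 - G = 41649 - sqrt(24590)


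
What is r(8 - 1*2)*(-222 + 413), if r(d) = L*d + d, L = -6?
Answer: -5730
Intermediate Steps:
r(d) = -5*d (r(d) = -6*d + d = -5*d)
r(8 - 1*2)*(-222 + 413) = (-5*(8 - 1*2))*(-222 + 413) = -5*(8 - 2)*191 = -5*6*191 = -30*191 = -5730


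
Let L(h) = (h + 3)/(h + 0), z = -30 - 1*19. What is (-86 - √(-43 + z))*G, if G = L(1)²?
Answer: -1376 - 32*I*√23 ≈ -1376.0 - 153.47*I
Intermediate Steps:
z = -49 (z = -30 - 19 = -49)
L(h) = (3 + h)/h
G = 16 (G = ((3 + 1)/1)² = (1*4)² = 4² = 16)
(-86 - √(-43 + z))*G = (-86 - √(-43 - 49))*16 = (-86 - √(-92))*16 = (-86 - 2*I*√23)*16 = -1376 - 32*I*√23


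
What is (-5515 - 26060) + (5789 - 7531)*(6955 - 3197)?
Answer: -6578011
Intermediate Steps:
(-5515 - 26060) + (5789 - 7531)*(6955 - 3197) = -31575 - 1742*3758 = -31575 - 6546436 = -6578011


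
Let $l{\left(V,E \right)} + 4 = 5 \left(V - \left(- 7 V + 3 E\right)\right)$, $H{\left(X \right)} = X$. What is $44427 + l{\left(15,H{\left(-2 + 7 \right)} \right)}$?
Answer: $44948$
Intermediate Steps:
$l{\left(V,E \right)} = -4 - 15 E + 40 V$ ($l{\left(V,E \right)} = -4 + 5 \left(V - \left(- 7 V + 3 E\right)\right) = -4 + 5 \left(- 3 E + 8 V\right) = -4 - \left(- 40 V + 15 E\right) = -4 - 15 E + 40 V$)
$44427 + l{\left(15,H{\left(-2 + 7 \right)} \right)} = 44427 - \left(-596 + 15 \left(-2 + 7\right)\right) = 44427 - -521 = 44427 + 521 = 44948$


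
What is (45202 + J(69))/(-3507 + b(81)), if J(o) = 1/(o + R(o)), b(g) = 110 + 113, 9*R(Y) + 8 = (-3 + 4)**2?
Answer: -27754037/2016376 ≈ -13.764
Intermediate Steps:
R(Y) = -7/9 (R(Y) = -8/9 + (-3 + 4)**2/9 = -8/9 + (1/9)*1**2 = -8/9 + (1/9)*1 = -8/9 + 1/9 = -7/9)
b(g) = 223
J(o) = 1/(-7/9 + o) (J(o) = 1/(o - 7/9) = 1/(-7/9 + o))
(45202 + J(69))/(-3507 + b(81)) = (45202 + 9/(-7 + 9*69))/(-3507 + 223) = (45202 + 9/(-7 + 621))/(-3284) = (45202 + 9/614)*(-1/3284) = (27754037/614)*(-1/3284) = -27754037/2016376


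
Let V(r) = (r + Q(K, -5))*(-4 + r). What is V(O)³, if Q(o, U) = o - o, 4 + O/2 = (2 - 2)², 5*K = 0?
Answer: 884736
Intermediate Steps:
K = 0 (K = (⅕)*0 = 0)
O = -8 (O = -8 + 2*(2 - 2)² = -8 + 2*0² = -8 + 2*0 = -8 + 0 = -8)
Q(o, U) = 0
V(r) = r*(-4 + r) (V(r) = (r + 0)*(-4 + r) = r*(-4 + r))
V(O)³ = (-8*(-4 - 8))³ = (-8*(-12))³ = 96³ = 884736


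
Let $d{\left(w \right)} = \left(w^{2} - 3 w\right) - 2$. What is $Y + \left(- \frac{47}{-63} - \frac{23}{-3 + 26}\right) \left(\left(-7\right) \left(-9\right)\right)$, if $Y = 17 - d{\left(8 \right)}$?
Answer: $-37$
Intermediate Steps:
$d{\left(w \right)} = -2 + w^{2} - 3 w$
$Y = -21$ ($Y = 17 - \left(-2 + 8^{2} - 24\right) = 17 - \left(-2 + 64 - 24\right) = 17 - 38 = -21$)
$Y + \left(- \frac{47}{-63} - \frac{23}{-3 + 26}\right) \left(\left(-7\right) \left(-9\right)\right) = -21 + \left(- \frac{47}{-63} - \frac{23}{-3 + 26}\right) \left(\left(-7\right) \left(-9\right)\right) = -21 + \left(\left(-47\right) \left(- \frac{1}{63}\right) - \frac{23}{23}\right) 63 = -21 + \left(\frac{47}{63} - 1\right) 63 = -21 - 16 = -37$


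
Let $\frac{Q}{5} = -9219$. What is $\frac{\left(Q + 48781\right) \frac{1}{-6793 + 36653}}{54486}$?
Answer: $\frac{1343}{813475980} \approx 1.6509 \cdot 10^{-6}$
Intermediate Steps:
$Q = -46095$ ($Q = 5 \left(-9219\right) = -46095$)
$\frac{\left(Q + 48781\right) \frac{1}{-6793 + 36653}}{54486} = \frac{\left(-46095 + 48781\right) \frac{1}{-6793 + 36653}}{54486} = \frac{2686}{29860} \cdot \frac{1}{54486} = 2686 \cdot \frac{1}{29860} \cdot \frac{1}{54486} = \frac{1343}{14930} \cdot \frac{1}{54486} = \frac{1343}{813475980}$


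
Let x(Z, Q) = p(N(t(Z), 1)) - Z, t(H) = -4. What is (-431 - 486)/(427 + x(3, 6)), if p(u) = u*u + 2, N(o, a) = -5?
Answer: -917/451 ≈ -2.0333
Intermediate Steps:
p(u) = 2 + u² (p(u) = u² + 2 = 2 + u²)
x(Z, Q) = 27 - Z (x(Z, Q) = (2 + (-5)²) - Z = (2 + 25) - Z = 27 - Z)
(-431 - 486)/(427 + x(3, 6)) = (-431 - 486)/(427 + (27 - 1*3)) = -917/(427 + (27 - 3)) = -917/(427 + 24) = -917/451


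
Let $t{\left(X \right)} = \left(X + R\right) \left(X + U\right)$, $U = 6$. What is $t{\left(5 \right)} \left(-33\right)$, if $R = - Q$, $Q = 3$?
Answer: $-726$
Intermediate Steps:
$R = -3$ ($R = \left(-1\right) 3 = -3$)
$t{\left(X \right)} = \left(-3 + X\right) \left(6 + X\right)$ ($t{\left(X \right)} = \left(X - 3\right) \left(X + 6\right) = \left(-3 + X\right) \left(6 + X\right)$)
$t{\left(5 \right)} \left(-33\right) = \left(-18 + 5^{2} + 3 \cdot 5\right) \left(-33\right) = \left(-18 + 25 + 15\right) \left(-33\right) = 22 \left(-33\right) = -726$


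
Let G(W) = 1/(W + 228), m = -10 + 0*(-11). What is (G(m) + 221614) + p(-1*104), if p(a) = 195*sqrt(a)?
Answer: 48311853/218 + 390*I*sqrt(26) ≈ 2.2161e+5 + 1988.6*I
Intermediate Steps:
m = -10 (m = -10 + 0 = -10)
G(W) = 1/(228 + W)
(G(m) + 221614) + p(-1*104) = (1/(228 - 10) + 221614) + 195*sqrt(-1*104) = (1/218 + 221614) + 195*sqrt(-104) = (1/218 + 221614) + 195*(2*I*sqrt(26)) = 48311853/218 + 390*I*sqrt(26)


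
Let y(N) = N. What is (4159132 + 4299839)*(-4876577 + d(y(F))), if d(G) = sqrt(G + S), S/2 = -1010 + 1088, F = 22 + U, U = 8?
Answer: -41250823422267 + 8458971*sqrt(186) ≈ -4.1251e+13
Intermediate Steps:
F = 30 (F = 22 + 8 = 30)
S = 156 (S = 2*(-1010 + 1088) = 2*78 = 156)
d(G) = sqrt(156 + G) (d(G) = sqrt(G + 156) = sqrt(156 + G))
(4159132 + 4299839)*(-4876577 + d(y(F))) = (4159132 + 4299839)*(-4876577 + sqrt(156 + 30)) = 8458971*(-4876577 + sqrt(186)) = -41250823422267 + 8458971*sqrt(186)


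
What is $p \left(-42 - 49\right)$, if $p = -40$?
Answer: $3640$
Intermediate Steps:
$p \left(-42 - 49\right) = - 40 \left(-42 - 49\right) = \left(-40\right) \left(-91\right) = 3640$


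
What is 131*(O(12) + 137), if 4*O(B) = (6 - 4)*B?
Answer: 18733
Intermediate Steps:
O(B) = B/2 (O(B) = ((6 - 4)*B)/4 = (2*B)/4 = B/2)
131*(O(12) + 137) = 131*((½)*12 + 137) = 131*(6 + 137) = 131*143 = 18733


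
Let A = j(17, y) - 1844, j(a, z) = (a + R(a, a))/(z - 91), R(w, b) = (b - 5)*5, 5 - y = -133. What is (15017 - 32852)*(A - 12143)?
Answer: 11723159520/47 ≈ 2.4943e+8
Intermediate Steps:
y = 138 (y = 5 - 1*(-133) = 5 + 133 = 138)
R(w, b) = -25 + 5*b (R(w, b) = (-5 + b)*5 = -25 + 5*b)
j(a, z) = (-25 + 6*a)/(-91 + z) (j(a, z) = (a + (-25 + 5*a))/(z - 91) = (-25 + 6*a)/(-91 + z))
A = -86591/47 (A = (-25 + 6*17)/(-91 + 138) - 1844 = (-25 + 102)/47 - 1844 = (1/47)*77 - 1844 = 77/47 - 1844 = -86591/47 ≈ -1842.4)
(15017 - 32852)*(A - 12143) = (15017 - 32852)*(-86591/47 - 12143) = -17835*(-657312/47) = 11723159520/47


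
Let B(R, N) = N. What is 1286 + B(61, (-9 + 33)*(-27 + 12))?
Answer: 926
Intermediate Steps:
1286 + B(61, (-9 + 33)*(-27 + 12)) = 1286 + (-9 + 33)*(-27 + 12) = 1286 + 24*(-15) = 1286 - 360 = 926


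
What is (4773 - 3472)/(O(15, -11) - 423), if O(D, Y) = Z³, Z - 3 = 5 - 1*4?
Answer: -1301/359 ≈ -3.6240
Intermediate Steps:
Z = 4 (Z = 3 + (5 - 1*4) = 3 + (5 - 4) = 3 + 1 = 4)
O(D, Y) = 64 (O(D, Y) = 4³ = 64)
(4773 - 3472)/(O(15, -11) - 423) = (4773 - 3472)/(64 - 423) = 1301/(-359) = 1301*(-1/359) = -1301/359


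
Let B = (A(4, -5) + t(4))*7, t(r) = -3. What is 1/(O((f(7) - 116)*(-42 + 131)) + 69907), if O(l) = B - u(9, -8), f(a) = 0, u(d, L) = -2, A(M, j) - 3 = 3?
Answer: 1/69930 ≈ 1.4300e-5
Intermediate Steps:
A(M, j) = 6 (A(M, j) = 3 + 3 = 6)
B = 21 (B = (6 - 3)*7 = 3*7 = 21)
O(l) = 23 (O(l) = 21 - 1*(-2) = 21 + 2 = 23)
1/(O((f(7) - 116)*(-42 + 131)) + 69907) = 1/(23 + 69907) = 1/69930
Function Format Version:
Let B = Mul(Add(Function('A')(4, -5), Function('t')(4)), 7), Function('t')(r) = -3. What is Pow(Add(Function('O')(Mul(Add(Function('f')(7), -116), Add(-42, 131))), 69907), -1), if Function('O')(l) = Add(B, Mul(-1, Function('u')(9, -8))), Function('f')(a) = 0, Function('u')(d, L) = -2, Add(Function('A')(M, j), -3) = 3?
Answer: Rational(1, 69930) ≈ 1.4300e-5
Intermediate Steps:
Function('A')(M, j) = 6 (Function('A')(M, j) = Add(3, 3) = 6)
B = 21 (B = Mul(Add(6, -3), 7) = Mul(3, 7) = 21)
Function('O')(l) = 23 (Function('O')(l) = Add(21, Mul(-1, -2)) = Add(21, 2) = 23)
Pow(Add(Function('O')(Mul(Add(Function('f')(7), -116), Add(-42, 131))), 69907), -1) = Pow(Add(23, 69907), -1) = Pow(69930, -1) = Rational(1, 69930)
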